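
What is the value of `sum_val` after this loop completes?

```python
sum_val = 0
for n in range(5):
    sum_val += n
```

Sum of 0 to 4 = 10
`sum_val` takes the values: 0 → 1 → 3 → 6 → 10

Answer: 10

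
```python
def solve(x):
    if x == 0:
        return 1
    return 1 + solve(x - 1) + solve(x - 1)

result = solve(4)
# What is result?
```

solve(x) = 1 + 2·solve(x-1), solve(0)=1. Closed form: (1+1)·2^4 - 1 = 31.

Answer: 31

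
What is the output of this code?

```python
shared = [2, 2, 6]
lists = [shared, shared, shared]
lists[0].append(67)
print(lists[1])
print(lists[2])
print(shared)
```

Key concept: list of same reference.
Step by step:
`shared = [2, 2, 6]` → shared = [2, 2, 6]
`lists = [shared, shared, shared]` → lists = [[2, 2, 6], [2, 2, 6], [2, 2, 6]]
`lists[0].append(67)` → shared = [2, 2, 6, 67]; lists = [[2, 2, 6, 67], [2, 2, 6, 67], [2, 2, 6, 67]]
`print(lists[1])` → prints [2, 2, 6, 67]
`print(lists[2])` → prints [2, 2, 6, 67]
`print(shared)` → prints [2, 2, 6, 67]

Answer:
[2, 2, 6, 67]
[2, 2, 6, 67]
[2, 2, 6, 67]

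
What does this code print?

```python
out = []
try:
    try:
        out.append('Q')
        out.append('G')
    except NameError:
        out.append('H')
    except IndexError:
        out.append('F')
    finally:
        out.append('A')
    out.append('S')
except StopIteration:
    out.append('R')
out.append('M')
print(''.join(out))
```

Execution trace: 'Q' (inner try body) → 'G' (inner try body, no exception) → 'A' (inner finally) → 'S' (try body, no exception) → 'M' (after the try/except). Output: QGASM

Answer: QGASM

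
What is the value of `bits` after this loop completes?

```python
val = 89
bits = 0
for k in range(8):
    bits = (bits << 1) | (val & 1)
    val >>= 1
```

Reverse lowest 8 bits of 89
`bits` takes the values: 0 → 1 → 2 → 4 → 9 → 19 → 38 → 77 → 154

Answer: 154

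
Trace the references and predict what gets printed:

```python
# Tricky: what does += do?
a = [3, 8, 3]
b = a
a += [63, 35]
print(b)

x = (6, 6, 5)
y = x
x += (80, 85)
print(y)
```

Key concept: += behavior differs for mutable vs immutable.
Step by step:
`a = [3, 8, 3]` → a = [3, 8, 3]
`b = a` → b = [3, 8, 3] (same object as a)
`a += [63, 35]` → a = [3, 8, 3, 63, 35] (same object as b); b = [3, 8, 3, 63, 35] (same object as a)
`print(b)` → prints [3, 8, 3, 63, 35]
`x = (6, 6, 5)` → x = (6, 6, 5)
`y = x` → y = (6, 6, 5)
`x += (80, 85)` → x = (6, 6, 5, 80, 85)
`print(y)` → prints (6, 6, 5)

Answer:
[3, 8, 3, 63, 35]
(6, 6, 5)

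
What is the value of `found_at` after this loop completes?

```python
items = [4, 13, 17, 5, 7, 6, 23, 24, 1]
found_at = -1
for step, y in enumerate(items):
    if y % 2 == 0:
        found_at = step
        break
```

First even number index in [4, 13, 17, 5, 7, 6, 23, 24, 1]
`found_at` takes the values: -1 → 0

Answer: 0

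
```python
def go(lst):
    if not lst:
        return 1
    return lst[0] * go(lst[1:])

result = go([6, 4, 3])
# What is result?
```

Product over [6, 4, 3] = 6 * 4 * 3 = 72

Answer: 72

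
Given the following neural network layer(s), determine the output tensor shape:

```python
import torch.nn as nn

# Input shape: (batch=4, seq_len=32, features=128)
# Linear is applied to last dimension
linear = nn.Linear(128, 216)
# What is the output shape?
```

Input: (4, 32, 128) -> Output: (4, 32, 216)

Answer: (4, 32, 216)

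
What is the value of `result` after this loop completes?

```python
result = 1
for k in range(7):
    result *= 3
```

3^7 = 2187
`result` takes the values: 1 → 3 → 9 → 27 → 81 → 243 → 729 → 2187

Answer: 2187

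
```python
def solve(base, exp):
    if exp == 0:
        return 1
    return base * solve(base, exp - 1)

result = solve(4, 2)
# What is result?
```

solve(4, 2) = 4 * 4 = 16

Answer: 16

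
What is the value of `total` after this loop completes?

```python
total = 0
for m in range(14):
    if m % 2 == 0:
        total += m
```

Sum of even numbers 0 to 13
`total` takes the values: 0 → 2 → 6 → 12 → 20 → 30 → 42

Answer: 42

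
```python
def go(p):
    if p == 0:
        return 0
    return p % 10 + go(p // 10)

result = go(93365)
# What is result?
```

Sum of digits of 93365: 5 + 6 + 3 + 3 + 9 = 26

Answer: 26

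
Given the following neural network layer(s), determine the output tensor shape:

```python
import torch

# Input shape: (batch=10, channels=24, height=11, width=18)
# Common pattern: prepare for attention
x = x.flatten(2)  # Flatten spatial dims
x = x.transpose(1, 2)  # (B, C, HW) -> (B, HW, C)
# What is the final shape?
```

Input: (10, 24, 11, 18) -> after flatten(2): (10, 24, 198) -> Output: (10, 198, 24)

Answer: (10, 198, 24)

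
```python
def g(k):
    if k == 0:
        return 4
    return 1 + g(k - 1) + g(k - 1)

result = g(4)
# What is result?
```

g(k) = 1 + 2·g(k-1), g(0)=4. Closed form: (4+1)·2^4 - 1 = 79.

Answer: 79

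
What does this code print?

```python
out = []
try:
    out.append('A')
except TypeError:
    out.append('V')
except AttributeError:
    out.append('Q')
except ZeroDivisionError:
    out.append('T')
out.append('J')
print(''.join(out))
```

Execution trace: 'A' (try body, no exception) → 'J' (after the try/except). Output: AJ

Answer: AJ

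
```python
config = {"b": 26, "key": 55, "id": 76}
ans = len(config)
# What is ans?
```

Trace:
`config = {"b": 26, "key": 55, "id": 76}` → config = {'b': 26, 'key': 55, 'id': 76}
`ans = len(config)` → ans = 3
So ans = 3

Answer: 3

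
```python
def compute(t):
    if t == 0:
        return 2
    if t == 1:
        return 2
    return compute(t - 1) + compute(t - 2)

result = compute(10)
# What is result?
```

Build up from base cases: compute(0)=2, compute(1)=2, compute(2)=4, compute(3)=6, compute(4)=10, compute(5)=16, compute(6)=26, ..., compute(10)=178

Answer: 178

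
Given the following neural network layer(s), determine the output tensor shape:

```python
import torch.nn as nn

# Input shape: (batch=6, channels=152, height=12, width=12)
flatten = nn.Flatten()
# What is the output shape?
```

Input: (6, 152, 12, 12) -> Output: (6, 21888)

Answer: (6, 21888)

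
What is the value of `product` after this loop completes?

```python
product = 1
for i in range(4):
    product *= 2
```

2^4 = 16
`product` takes the values: 1 → 2 → 4 → 8 → 16

Answer: 16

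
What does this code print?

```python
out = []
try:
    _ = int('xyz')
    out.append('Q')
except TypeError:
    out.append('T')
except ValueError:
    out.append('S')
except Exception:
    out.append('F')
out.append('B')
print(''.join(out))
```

Execution trace: 'S' (except ValueError) → 'B' (after the try/except). Output: SB

Answer: SB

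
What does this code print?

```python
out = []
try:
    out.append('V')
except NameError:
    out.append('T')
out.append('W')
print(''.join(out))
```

Execution trace: 'V' (try body, no exception) → 'W' (after the try/except). Output: VW

Answer: VW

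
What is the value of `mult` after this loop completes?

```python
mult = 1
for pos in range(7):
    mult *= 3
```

3^7 = 2187
`mult` takes the values: 1 → 3 → 9 → 27 → 81 → 243 → 729 → 2187

Answer: 2187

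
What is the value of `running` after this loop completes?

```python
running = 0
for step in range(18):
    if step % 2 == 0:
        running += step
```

Sum of even numbers 0 to 17
`running` takes the values: 0 → 2 → 6 → 12 → 20 → 30 → 42 → 56 → 72

Answer: 72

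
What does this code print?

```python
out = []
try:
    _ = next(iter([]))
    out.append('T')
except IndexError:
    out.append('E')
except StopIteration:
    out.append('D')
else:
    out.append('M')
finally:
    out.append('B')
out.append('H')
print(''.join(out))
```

Execution trace: 'D' (except StopIteration) → 'B' (finally) → 'H' (after the try/except). Output: DBH

Answer: DBH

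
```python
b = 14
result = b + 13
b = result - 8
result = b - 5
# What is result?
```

Trace:
`b = 14` → b = 14
`result = b + 13` → result = 27
`b = result - 8` → b = 19
`result = b - 5` → result = 14
So result = 14

Answer: 14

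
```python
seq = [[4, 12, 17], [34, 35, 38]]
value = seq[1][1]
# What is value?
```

Trace:
`seq = [[4, 12, 17], [34, 35, 38]]` → seq = [[4, 12, 17], [34, 35, 38]]
`value = seq[1][1]` → value = 35
So value = 35

Answer: 35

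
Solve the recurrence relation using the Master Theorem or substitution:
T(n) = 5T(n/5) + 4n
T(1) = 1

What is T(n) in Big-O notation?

By Master Theorem: a=5, b=5, f(n)=4n. Since log_5(5) = 1 and f(n) = Θ(n^1), Case 2 applies. T(n) = O(n log n).

Answer: O(n log n)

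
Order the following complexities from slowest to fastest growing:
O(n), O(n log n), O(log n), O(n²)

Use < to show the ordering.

Ordered by growth rate: O(log n) < O(n) < O(n log n) < O(n²)

Answer: O(log n) < O(n) < O(n log n) < O(n²)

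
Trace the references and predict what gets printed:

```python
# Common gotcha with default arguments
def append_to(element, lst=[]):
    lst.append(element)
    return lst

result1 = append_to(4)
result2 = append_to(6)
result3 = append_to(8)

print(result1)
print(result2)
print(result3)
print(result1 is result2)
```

Key concept: mutable default argument gotcha.
Step by step:
`result1 = append_to(4)` → result1 = [4]
`result2 = append_to(6)` → result1 = [4, 6] (same object as result2); result2 = [4, 6] (same object as result1)
`result3 = append_to(8)` → result1 = [4, 6, 8] (same object as result2, result3); result2 = [4, 6, 8] (same object as result1, result3); result3 = [4, 6, 8] (same object as result1, result2)
`print(result1)` → prints [4, 6, 8]
`print(result2)` → prints [4, 6, 8]
`print(result3)` → prints [4, 6, 8]
`print(result1 is result2)` → prints True

Answer:
[4, 6, 8]
[4, 6, 8]
[4, 6, 8]
True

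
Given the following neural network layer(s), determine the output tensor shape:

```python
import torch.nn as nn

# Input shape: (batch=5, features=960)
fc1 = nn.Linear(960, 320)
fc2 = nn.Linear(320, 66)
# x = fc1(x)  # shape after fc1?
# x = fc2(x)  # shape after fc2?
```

Input: (5, 960) -> after fc1: (5, 320) -> Output: (5, 66)

Answer: (5, 66)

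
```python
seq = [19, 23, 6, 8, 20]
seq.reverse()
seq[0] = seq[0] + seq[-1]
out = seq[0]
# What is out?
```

Trace:
`seq = [19, 23, 6, 8, 20]` → seq = [19, 23, 6, 8, 20]
`seq.reverse()` → seq = [20, 8, 6, 23, 19]
`seq[0] = seq[0] + seq[-1]` → seq = [39, 8, 6, 23, 19]
`out = seq[0]` → out = 39
So out = 39

Answer: 39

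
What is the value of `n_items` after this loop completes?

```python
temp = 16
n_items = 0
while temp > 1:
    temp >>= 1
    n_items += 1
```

Count right shifts until 1
`n_items` takes the values: 0 → 1 → 2 → 3 → 4

Answer: 4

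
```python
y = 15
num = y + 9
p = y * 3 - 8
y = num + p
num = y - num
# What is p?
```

Trace:
`y = 15` → y = 15
`num = y + 9` → num = 24
`p = y * 3 - 8` → p = 37
`y = num + p` → y = 61
`num = y - num` → num = 37
So p = 37

Answer: 37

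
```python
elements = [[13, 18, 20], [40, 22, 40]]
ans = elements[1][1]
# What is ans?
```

Trace:
`elements = [[13, 18, 20], [40, 22, 40]]` → elements = [[13, 18, 20], [40, 22, 40]]
`ans = elements[1][1]` → ans = 22
So ans = 22

Answer: 22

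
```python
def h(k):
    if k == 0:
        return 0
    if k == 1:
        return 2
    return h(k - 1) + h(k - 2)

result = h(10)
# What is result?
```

Build up from base cases: h(0)=0, h(1)=2, h(2)=2, h(3)=4, h(4)=6, h(5)=10, h(6)=16, ..., h(10)=110

Answer: 110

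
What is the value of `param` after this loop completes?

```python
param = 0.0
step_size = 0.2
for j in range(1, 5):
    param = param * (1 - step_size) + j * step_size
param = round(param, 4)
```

Moving average with lr=0.2
`param` takes the values: 0.0 → 0.2 → 0.56 → 1.048 → 1.6384

Answer: 1.6384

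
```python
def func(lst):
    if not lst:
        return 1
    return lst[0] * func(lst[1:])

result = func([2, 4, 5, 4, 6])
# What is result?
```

Product over [2, 4, 5, 4, 6] = 2 * 4 * 5 * 4 * 6 = 960

Answer: 960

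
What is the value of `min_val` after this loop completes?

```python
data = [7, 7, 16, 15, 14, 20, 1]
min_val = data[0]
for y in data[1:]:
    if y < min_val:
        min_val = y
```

Minimum of [7, 7, 16, 15, 14, 20, 1]
`min_val` takes the values: 7 → 1

Answer: 1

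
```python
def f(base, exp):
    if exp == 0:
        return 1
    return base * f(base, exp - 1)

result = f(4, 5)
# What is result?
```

f(4, 5) = 4 * 4 * 4 * 4 * 4 = 1024

Answer: 1024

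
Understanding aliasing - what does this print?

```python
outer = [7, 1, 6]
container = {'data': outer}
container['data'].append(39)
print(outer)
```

Key concept: dict holds reference to list.
Step by step:
`outer = [7, 1, 6]` → outer = [7, 1, 6]
`container = {'data': outer}` → container = {'data': [7, 1, 6]}
`container['data'].append(39)` → outer = [7, 1, 6, 39]; container = {'data': [7, 1, 6, 39]}
`print(outer)` → prints [7, 1, 6, 39]

Answer: [7, 1, 6, 39]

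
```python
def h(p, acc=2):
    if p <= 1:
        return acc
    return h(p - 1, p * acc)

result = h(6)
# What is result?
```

Accumulator trace (n, acc): (6, 2) -> (5, 12) -> (4, 60) -> (3, 240) -> (2, 720) -> (1, 1440) -> return 1440

Answer: 1440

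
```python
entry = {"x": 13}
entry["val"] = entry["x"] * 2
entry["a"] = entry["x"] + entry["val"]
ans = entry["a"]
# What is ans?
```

Trace:
`entry = {"x": 13}` → entry = {'x': 13}
`entry["val"] = entry["x"] * 2` → entry = {'x': 13, 'val': 26}
`entry["a"] = entry["x"] + entry["val"]` → entry = {'x': 13, 'val': 26, 'a': 39}
`ans = entry["a"]` → ans = 39
So ans = 39

Answer: 39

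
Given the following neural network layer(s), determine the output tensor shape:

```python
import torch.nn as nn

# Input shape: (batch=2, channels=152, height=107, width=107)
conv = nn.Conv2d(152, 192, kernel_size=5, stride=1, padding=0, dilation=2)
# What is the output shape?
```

Input: (2, 152, 107, 107) -> Output: (2, 192, 99, 99)

Answer: (2, 192, 99, 99)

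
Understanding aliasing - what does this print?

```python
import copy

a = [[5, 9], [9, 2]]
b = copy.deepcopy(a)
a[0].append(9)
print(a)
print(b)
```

Key concept: deep copy is fully independent.
Step by step:
`a = [[5, 9], [9, 2]]` → a = [[5, 9], [9, 2]]
`b = copy.deepcopy(a)` → b = [[5, 9], [9, 2]]
`a[0].append(9)` → a = [[5, 9, 9], [9, 2]]
`print(a)` → prints [[5, 9, 9], [9, 2]]
`print(b)` → prints [[5, 9], [9, 2]]

Answer:
[[5, 9, 9], [9, 2]]
[[5, 9], [9, 2]]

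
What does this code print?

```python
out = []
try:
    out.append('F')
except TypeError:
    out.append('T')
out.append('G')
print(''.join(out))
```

Execution trace: 'F' (try body, no exception) → 'G' (after the try/except). Output: FG

Answer: FG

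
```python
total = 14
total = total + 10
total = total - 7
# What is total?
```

Trace:
`total = 14` → total = 14
`total = total + 10` → total = 24
`total = total - 7` → total = 17
So total = 17

Answer: 17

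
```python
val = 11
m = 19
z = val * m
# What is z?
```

Trace:
`val = 11` → val = 11
`m = 19` → m = 19
`z = val * m` → z = 209
So z = 209

Answer: 209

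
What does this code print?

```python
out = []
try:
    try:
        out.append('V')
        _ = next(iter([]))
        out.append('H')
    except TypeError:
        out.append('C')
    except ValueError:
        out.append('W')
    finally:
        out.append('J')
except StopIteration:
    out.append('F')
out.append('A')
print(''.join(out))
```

Execution trace: 'V' (try body) → 'J' (finally) → 'F' (outer except StopIteration) → 'A' (after the try/except). Output: VJFA

Answer: VJFA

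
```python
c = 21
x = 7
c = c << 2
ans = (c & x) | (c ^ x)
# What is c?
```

Trace:
`c = 21` → c = 21
`x = 7` → x = 7
`c = c << 2` → c = 84
`ans = (c & x) | (c ^ x)` → ans = 87
So c = 84

Answer: 84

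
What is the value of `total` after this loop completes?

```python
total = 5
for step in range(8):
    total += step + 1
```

Start at 5, add 1 to 8 = 41
`total` takes the values: 5 → 6 → 8 → 11 → 15 → 20 → 26 → 33 → 41

Answer: 41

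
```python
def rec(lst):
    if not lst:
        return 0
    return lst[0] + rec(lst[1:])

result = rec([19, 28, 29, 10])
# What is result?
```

19 + 28 + 29 + 10 + 0 = 86

Answer: 86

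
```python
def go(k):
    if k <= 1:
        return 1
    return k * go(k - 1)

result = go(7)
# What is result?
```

go(7) = 7 * 6 * 5 * 4 * 3 * 2 * 1 = 5040

Answer: 5040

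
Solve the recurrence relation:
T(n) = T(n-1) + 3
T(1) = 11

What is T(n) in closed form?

Unrolling: T(n) = T(1) + 3·(n-1) = 11 + 3(n-1) = 3n + 8.

Answer: T(n) = 3n + 8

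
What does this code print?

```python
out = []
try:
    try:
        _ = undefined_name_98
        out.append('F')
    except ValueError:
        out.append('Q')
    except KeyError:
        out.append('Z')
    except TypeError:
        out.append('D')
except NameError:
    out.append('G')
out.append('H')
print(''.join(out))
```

Execution trace: 'G' (outer except NameError) → 'H' (after the try/except). Output: GH

Answer: GH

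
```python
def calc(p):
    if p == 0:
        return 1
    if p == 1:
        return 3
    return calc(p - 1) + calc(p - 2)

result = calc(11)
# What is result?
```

Build up from base cases: calc(0)=1, calc(1)=3, calc(2)=4, calc(3)=7, calc(4)=11, calc(5)=18, calc(6)=29, ..., calc(11)=322

Answer: 322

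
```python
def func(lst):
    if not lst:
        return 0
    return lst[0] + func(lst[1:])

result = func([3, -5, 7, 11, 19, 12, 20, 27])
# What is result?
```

3 + (-5) + 7 + 11 + 19 + 12 + 20 + 27 + 0 = 94

Answer: 94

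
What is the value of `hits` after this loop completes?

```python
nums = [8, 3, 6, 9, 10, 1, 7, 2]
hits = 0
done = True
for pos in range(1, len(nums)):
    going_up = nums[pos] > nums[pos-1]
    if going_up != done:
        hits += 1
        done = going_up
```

Count direction changes in [8, 3, 6, 9, 10, 1, 7, 2]
`hits` takes the values: 0 → 1 → 2 → 3 → 4 → 5

Answer: 5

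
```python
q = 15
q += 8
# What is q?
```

Trace:
`q = 15` → q = 15
`q += 8` → q = 23
So q = 23

Answer: 23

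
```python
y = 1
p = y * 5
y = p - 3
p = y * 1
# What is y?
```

Trace:
`y = 1` → y = 1
`p = y * 5` → p = 5
`y = p - 3` → y = 2
`p = y * 1` → p = 2
So y = 2

Answer: 2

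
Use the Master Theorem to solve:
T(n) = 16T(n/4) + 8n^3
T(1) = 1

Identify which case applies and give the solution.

a=16, b=4, f(n)=8n^3. log_4(16) = 2. Since c=3 > 2 and the regularity condition holds (16(n/4)^3 = (16/4^3)n^3 with 16/4^3 < 1), Case 3 applies: T(n) = Θ(f(n)) = O(n^3).

Answer: O(n^3) - Case 3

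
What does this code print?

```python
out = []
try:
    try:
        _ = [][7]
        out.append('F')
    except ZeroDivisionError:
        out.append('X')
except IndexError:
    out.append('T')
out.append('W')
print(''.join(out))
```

Execution trace: 'T' (outer except IndexError) → 'W' (after the try/except). Output: TW

Answer: TW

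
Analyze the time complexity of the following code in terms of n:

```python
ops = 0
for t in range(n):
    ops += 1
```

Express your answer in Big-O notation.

Each loop level contributes: n. Multiplying the contributions gives O(n).

Answer: O(n)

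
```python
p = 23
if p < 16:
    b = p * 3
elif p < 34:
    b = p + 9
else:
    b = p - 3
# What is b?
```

Trace:
`p = 23` → p = 23
`if p < 16: ...` → p < 16 is False, p < 34 is True → b = 32
So b = 32

Answer: 32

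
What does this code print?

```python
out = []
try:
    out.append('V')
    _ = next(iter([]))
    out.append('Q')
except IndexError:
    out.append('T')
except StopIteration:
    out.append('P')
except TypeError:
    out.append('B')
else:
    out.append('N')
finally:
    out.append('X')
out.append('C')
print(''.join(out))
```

Execution trace: 'V' (try body) → 'P' (except StopIteration) → 'X' (finally) → 'C' (after the try/except). Output: VPXC

Answer: VPXC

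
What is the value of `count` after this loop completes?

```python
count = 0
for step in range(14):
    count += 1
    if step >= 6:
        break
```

Loop breaks when step reaches 6, count is 7
`count` takes the values: 0 → 1 → 2 → 3 → 4 → 5 → 6 → 7

Answer: 7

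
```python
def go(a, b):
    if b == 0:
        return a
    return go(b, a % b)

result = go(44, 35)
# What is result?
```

go(44, 35) -> go(35, 9) -> go(9, 8) -> go(8, 1) -> go(1, 0) -> 1

Answer: 1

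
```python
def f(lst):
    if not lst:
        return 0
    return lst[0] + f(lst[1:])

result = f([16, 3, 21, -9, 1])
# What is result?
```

16 + 3 + 21 + (-9) + 1 + 0 = 32

Answer: 32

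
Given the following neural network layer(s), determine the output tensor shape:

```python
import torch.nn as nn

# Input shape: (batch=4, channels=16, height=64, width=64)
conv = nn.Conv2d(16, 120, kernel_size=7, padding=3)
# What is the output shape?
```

Input: (4, 16, 64, 64) -> Output: (4, 120, 64, 64)

Answer: (4, 120, 64, 64)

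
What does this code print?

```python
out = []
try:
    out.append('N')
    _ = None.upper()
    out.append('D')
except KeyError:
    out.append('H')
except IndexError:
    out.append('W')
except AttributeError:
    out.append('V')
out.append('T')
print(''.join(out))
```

Execution trace: 'N' (try body) → 'V' (except AttributeError) → 'T' (after the try/except). Output: NVT

Answer: NVT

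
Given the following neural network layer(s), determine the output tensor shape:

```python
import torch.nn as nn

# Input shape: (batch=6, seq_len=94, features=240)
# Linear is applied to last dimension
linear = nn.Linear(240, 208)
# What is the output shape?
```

Input: (6, 94, 240) -> Output: (6, 94, 208)

Answer: (6, 94, 208)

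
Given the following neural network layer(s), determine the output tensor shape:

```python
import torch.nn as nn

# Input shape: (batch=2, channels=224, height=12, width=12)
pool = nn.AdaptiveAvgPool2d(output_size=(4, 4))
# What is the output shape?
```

Input: (2, 224, 12, 12) -> Output: (2, 224, 4, 4)

Answer: (2, 224, 4, 4)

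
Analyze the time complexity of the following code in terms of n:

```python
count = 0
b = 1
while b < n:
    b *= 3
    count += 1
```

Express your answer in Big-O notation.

Each loop level contributes: log n. Multiplying the contributions gives O(log n).

Answer: O(log n)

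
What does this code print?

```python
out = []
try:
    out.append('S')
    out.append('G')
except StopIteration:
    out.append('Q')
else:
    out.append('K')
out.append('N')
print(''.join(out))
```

Execution trace: 'S' (try body) → 'G' (try body, no exception) → 'K' (else) → 'N' (after the try/except). Output: SGKN

Answer: SGKN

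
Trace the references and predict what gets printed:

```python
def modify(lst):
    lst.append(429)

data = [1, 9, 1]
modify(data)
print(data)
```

Key concept: function modifies passed list.
Step by step:
`data = [1, 9, 1]` → data = [1, 9, 1]
`modify(data)` → data = [1, 9, 1, 429]
`print(data)` → prints [1, 9, 1, 429]

Answer: [1, 9, 1, 429]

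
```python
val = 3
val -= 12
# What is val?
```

Trace:
`val = 3` → val = 3
`val -= 12` → val = -9
So val = -9

Answer: -9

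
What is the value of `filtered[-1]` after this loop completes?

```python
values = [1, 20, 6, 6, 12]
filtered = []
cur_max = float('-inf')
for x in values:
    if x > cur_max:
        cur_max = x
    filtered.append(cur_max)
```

Running max ends at 20
`filtered` takes the values: [] → [1] → [1, 20] → [1, 20, 20] → [1, 20, 20, 20] → [1, 20, 20, 20, 20]
So `filtered[-1]` = 20

Answer: 20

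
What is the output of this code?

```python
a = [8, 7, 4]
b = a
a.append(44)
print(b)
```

Key concept: basic list aliasing.
Step by step:
`a = [8, 7, 4]` → a = [8, 7, 4]
`b = a` → b = [8, 7, 4] (same object as a)
`a.append(44)` → a = [8, 7, 4, 44] (same object as b); b = [8, 7, 4, 44] (same object as a)
`print(b)` → prints [8, 7, 4, 44]

Answer: [8, 7, 4, 44]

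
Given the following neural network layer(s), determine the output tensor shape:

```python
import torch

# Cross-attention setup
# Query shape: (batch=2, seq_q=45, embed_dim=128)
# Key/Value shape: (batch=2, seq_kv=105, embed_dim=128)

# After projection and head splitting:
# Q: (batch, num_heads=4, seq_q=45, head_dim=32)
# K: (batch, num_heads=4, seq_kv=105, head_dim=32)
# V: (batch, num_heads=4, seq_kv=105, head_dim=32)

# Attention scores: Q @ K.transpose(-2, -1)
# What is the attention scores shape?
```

Input: (2, 45, 128) -> Output: (2, 4, 45, 105)

Answer: (2, 4, 45, 105)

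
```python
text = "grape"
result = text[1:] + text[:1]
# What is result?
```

Trace:
`text = "grape"` → text = 'grape'
`result = text[1:] + text[:1]` → result = 'rapeg'
So result = 'rapeg'

Answer: 'rapeg'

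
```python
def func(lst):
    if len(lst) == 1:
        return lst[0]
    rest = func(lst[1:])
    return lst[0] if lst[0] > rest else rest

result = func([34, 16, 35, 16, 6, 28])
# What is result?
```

Recursive max over [34, 16, 35, 16, 6, 28] = 35

Answer: 35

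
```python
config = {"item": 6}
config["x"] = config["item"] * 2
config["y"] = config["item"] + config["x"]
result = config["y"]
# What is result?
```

Trace:
`config = {"item": 6}` → config = {'item': 6}
`config["x"] = config["item"] * 2` → config = {'item': 6, 'x': 12}
`config["y"] = config["item"] + config["x"]` → config = {'item': 6, 'x': 12, 'y': 18}
`result = config["y"]` → result = 18
So result = 18

Answer: 18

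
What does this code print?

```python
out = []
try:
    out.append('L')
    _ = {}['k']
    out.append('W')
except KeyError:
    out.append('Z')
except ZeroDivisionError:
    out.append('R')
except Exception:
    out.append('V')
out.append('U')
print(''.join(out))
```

Execution trace: 'L' (try body) → 'Z' (except KeyError) → 'U' (after the try/except). Output: LZU

Answer: LZU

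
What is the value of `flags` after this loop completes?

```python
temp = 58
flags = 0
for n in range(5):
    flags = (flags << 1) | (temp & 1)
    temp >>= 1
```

Reverse lowest 5 bits of 58
`flags` takes the values: 0 → 1 → 2 → 5 → 11

Answer: 11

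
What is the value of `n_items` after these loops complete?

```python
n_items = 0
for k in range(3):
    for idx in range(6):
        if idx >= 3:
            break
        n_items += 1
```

Inner breaks at 3, outer runs 3 times
`n_items` takes the values: 0 → 1 → 2 → 3 → 4 → 5 → 6 → 7 → 8 → 9

Answer: 9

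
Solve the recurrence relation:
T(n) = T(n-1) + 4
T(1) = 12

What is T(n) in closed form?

Unrolling: T(n) = T(1) + 4·(n-1) = 12 + 4(n-1) = 4n + 8.

Answer: T(n) = 4n + 8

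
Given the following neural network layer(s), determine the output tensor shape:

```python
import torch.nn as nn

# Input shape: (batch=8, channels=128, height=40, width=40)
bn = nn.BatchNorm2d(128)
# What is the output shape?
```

Input: (8, 128, 40, 40) -> Output: (8, 128, 40, 40)

Answer: (8, 128, 40, 40)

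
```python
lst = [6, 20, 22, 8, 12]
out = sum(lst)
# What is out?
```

Trace:
`lst = [6, 20, 22, 8, 12]` → lst = [6, 20, 22, 8, 12]
`out = sum(lst)` → out = 68
So out = 68

Answer: 68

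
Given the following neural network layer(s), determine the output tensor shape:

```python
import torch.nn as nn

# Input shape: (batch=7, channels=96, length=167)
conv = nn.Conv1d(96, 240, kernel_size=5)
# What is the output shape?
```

Input: (7, 96, 167) -> Output: (7, 240, 163)

Answer: (7, 240, 163)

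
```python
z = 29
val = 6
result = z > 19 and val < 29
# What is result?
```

Trace:
`z = 29` → z = 29
`val = 6` → val = 6
`result = z > 19 and val < 29` → result = True
So result = True

Answer: True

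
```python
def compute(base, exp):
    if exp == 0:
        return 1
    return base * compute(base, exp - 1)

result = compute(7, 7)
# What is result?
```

compute(7, 7) = 7 * 7 * 7 * 7 * 7 * 7 * 7 = 823543

Answer: 823543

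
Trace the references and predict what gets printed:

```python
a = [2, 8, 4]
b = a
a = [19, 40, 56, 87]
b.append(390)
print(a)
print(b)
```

Key concept: rebinding vs mutation: a is rebound to a new list, b still points at the original.
Step by step:
`a = [2, 8, 4]` → a = [2, 8, 4]
`b = a` → b = [2, 8, 4] (same object as a)
`a = [19, 40, 56, 87]` → a = [19, 40, 56, 87]
`b.append(390)` → b = [2, 8, 4, 390]
`print(a)` → prints [19, 40, 56, 87]
`print(b)` → prints [2, 8, 4, 390]

Answer:
[19, 40, 56, 87]
[2, 8, 4, 390]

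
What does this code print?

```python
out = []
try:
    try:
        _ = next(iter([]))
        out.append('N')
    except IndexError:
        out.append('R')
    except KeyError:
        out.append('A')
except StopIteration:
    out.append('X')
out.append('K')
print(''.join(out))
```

Execution trace: 'X' (outer except StopIteration) → 'K' (after the try/except). Output: XK

Answer: XK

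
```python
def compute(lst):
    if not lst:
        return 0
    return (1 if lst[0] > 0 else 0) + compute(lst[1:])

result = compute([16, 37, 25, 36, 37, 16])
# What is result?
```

Count of positive elements in [16, 37, 25, 36, 37, 16] = 6

Answer: 6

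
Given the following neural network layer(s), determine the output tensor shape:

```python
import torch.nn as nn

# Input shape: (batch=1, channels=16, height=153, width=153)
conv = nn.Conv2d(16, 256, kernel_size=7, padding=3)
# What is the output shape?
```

Input: (1, 16, 153, 153) -> Output: (1, 256, 153, 153)

Answer: (1, 256, 153, 153)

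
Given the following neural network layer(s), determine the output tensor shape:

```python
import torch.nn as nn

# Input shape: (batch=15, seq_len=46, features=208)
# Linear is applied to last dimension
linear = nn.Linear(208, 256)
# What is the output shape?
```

Input: (15, 46, 208) -> Output: (15, 46, 256)

Answer: (15, 46, 256)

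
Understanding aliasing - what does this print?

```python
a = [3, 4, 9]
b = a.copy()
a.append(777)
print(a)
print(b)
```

Key concept: list.copy() creates independent copy.
Step by step:
`a = [3, 4, 9]` → a = [3, 4, 9]
`b = a.copy()` → b = [3, 4, 9]
`a.append(777)` → a = [3, 4, 9, 777]
`print(a)` → prints [3, 4, 9, 777]
`print(b)` → prints [3, 4, 9]

Answer:
[3, 4, 9, 777]
[3, 4, 9]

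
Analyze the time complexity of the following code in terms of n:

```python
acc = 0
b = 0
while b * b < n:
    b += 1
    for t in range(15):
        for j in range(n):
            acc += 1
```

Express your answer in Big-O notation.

Each loop level contributes: √n × 1 × n. Multiplying the contributions gives O(n√n).

Answer: O(n√n)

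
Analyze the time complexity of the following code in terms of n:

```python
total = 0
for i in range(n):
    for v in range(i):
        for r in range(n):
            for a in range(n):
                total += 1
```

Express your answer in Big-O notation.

Each loop level contributes: n × n × n × n. Multiplying the contributions gives O(n^4).

Answer: O(n^4)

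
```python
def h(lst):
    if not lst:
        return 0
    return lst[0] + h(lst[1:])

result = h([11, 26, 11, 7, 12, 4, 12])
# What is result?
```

11 + 26 + 11 + 7 + 12 + 4 + 12 + 0 = 83

Answer: 83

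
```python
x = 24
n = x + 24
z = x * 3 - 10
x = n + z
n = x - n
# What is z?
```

Trace:
`x = 24` → x = 24
`n = x + 24` → n = 48
`z = x * 3 - 10` → z = 62
`x = n + z` → x = 110
`n = x - n` → n = 62
So z = 62

Answer: 62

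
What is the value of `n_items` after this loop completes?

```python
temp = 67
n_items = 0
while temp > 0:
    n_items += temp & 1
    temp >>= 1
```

Count set bits in 67 (binary: 0b1000011)
`n_items` takes the values: 0 → 1 → 2 → 3

Answer: 3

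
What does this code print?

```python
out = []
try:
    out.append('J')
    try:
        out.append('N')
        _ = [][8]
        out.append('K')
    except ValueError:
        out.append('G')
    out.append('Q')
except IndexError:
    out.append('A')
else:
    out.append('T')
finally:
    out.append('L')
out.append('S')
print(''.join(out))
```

Execution trace: 'J' (try body) → 'N' (inner try body) → 'A' (except IndexError) → 'L' (finally) → 'S' (after the try/except). Output: JNALS

Answer: JNALS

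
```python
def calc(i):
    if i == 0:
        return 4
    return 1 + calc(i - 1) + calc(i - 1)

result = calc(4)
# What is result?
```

calc(i) = 1 + 2·calc(i-1), calc(0)=4. Closed form: (4+1)·2^4 - 1 = 79.

Answer: 79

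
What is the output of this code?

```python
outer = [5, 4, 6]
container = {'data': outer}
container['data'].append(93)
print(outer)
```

Key concept: dict holds reference to list.
Step by step:
`outer = [5, 4, 6]` → outer = [5, 4, 6]
`container = {'data': outer}` → container = {'data': [5, 4, 6]}
`container['data'].append(93)` → outer = [5, 4, 6, 93]; container = {'data': [5, 4, 6, 93]}
`print(outer)` → prints [5, 4, 6, 93]

Answer: [5, 4, 6, 93]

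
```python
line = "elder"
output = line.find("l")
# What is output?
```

Trace:
`line = "elder"` → line = 'elder'
`output = line.find("l")` → output = 1
So output = 1

Answer: 1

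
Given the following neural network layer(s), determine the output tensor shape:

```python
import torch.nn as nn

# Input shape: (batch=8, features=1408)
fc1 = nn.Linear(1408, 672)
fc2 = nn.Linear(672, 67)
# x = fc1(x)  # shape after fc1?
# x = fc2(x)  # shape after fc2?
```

Input: (8, 1408) -> after fc1: (8, 672) -> Output: (8, 67)

Answer: (8, 67)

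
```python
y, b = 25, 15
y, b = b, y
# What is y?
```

Trace:
`y, b = 25, 15` → y = 25; b = 15
`y, b = b, y` → y = 15; b = 25
So y = 15

Answer: 15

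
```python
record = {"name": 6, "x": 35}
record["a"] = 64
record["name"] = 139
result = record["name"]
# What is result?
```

Trace:
`record = {"name": 6, "x": 35}` → record = {'name': 6, 'x': 35}
`record["a"] = 64` → record = {'name': 6, 'x': 35, 'a': 64}
`record["name"] = 139` → record = {'name': 139, 'x': 35, 'a': 64}
`result = record["name"]` → result = 139
So result = 139

Answer: 139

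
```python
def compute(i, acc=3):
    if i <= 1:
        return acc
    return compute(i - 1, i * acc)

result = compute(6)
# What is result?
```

Accumulator trace (n, acc): (6, 3) -> (5, 18) -> (4, 90) -> (3, 360) -> (2, 1080) -> (1, 2160) -> return 2160

Answer: 2160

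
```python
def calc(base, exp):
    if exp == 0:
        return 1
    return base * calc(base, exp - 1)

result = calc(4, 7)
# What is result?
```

calc(4, 7) = 4 * 4 * 4 * 4 * 4 * 4 * 4 = 16384

Answer: 16384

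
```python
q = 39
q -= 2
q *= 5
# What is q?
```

Trace:
`q = 39` → q = 39
`q -= 2` → q = 37
`q *= 5` → q = 185
So q = 185

Answer: 185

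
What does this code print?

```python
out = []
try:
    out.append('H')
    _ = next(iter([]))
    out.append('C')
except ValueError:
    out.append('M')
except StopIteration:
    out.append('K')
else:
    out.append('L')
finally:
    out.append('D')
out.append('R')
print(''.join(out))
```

Execution trace: 'H' (try body) → 'K' (except StopIteration) → 'D' (finally) → 'R' (after the try/except). Output: HKDR

Answer: HKDR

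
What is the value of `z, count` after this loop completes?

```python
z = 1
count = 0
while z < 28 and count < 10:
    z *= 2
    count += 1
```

Double until >= 28 or 10 iterations
`z, count` takes the values: (1, 0) → (2, 0) → (2, 1) → (4, 1) → (4, 2) → (8, 2) → (8, 3) → (16, 3) → (16, 4) → (32, 4) → (32, 5)

Answer: 32, 5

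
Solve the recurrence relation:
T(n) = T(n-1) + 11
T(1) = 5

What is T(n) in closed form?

Unrolling: T(n) = T(1) + 11·(n-1) = 5 + 11(n-1) = 11n - 6.

Answer: T(n) = 11n - 6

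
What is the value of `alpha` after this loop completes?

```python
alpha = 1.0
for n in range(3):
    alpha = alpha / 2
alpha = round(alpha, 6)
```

Halving LR 3 times: 1 / 2^3
`alpha` takes the values: 1.0 → 0.5 → 0.25 → 0.125

Answer: 0.125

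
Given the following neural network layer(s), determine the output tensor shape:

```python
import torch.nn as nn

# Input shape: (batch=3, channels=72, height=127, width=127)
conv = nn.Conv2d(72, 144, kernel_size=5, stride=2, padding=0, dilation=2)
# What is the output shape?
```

Input: (3, 72, 127, 127) -> Output: (3, 144, 60, 60)

Answer: (3, 144, 60, 60)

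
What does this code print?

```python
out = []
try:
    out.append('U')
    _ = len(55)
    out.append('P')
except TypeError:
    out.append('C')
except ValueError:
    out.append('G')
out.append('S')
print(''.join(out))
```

Execution trace: 'U' (try body) → 'C' (except TypeError) → 'S' (after the try/except). Output: UCS

Answer: UCS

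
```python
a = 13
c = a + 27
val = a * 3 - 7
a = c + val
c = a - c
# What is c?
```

Trace:
`a = 13` → a = 13
`c = a + 27` → c = 40
`val = a * 3 - 7` → val = 32
`a = c + val` → a = 72
`c = a - c` → c = 32
So c = 32

Answer: 32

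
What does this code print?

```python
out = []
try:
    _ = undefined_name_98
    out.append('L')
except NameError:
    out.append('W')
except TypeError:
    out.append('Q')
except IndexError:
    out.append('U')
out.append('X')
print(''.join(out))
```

Execution trace: 'W' (except NameError) → 'X' (after the try/except). Output: WX

Answer: WX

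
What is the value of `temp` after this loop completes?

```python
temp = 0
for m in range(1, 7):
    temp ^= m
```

XOR of 1 to 6
`temp` takes the values: 0 → 1 → 3 → 0 → 4 → 1 → 7

Answer: 7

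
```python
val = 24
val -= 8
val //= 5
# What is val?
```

Trace:
`val = 24` → val = 24
`val -= 8` → val = 16
`val //= 5` → val = 3
So val = 3

Answer: 3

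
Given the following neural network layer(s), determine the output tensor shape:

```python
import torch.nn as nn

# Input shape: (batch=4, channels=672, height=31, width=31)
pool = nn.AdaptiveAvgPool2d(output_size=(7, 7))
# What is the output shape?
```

Input: (4, 672, 31, 31) -> Output: (4, 672, 7, 7)

Answer: (4, 672, 7, 7)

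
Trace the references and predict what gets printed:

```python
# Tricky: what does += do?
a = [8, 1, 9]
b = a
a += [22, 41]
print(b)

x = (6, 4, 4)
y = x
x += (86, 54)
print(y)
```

Key concept: += behavior differs for mutable vs immutable.
Step by step:
`a = [8, 1, 9]` → a = [8, 1, 9]
`b = a` → b = [8, 1, 9] (same object as a)
`a += [22, 41]` → a = [8, 1, 9, 22, 41] (same object as b); b = [8, 1, 9, 22, 41] (same object as a)
`print(b)` → prints [8, 1, 9, 22, 41]
`x = (6, 4, 4)` → x = (6, 4, 4)
`y = x` → y = (6, 4, 4)
`x += (86, 54)` → x = (6, 4, 4, 86, 54)
`print(y)` → prints (6, 4, 4)

Answer:
[8, 1, 9, 22, 41]
(6, 4, 4)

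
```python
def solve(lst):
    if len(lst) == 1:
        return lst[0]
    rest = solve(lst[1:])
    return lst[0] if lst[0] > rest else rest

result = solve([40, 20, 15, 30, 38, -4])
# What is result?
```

Recursive max over [40, 20, 15, 30, 38, -4] = 40

Answer: 40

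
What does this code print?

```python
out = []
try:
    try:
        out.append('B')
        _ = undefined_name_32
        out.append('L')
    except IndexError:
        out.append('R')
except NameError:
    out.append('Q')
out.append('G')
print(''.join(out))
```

Execution trace: 'B' (try body) → 'Q' (outer except NameError) → 'G' (after the try/except). Output: BQG

Answer: BQG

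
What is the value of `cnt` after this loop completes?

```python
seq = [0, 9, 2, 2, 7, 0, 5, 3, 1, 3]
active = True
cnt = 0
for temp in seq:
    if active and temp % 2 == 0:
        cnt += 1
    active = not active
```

Count even values at even positions
`cnt` takes the values: 0 → 1 → 2

Answer: 2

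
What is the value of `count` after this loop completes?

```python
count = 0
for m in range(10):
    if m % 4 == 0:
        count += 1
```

Count numbers divisible by 4 in range(10)
`count` takes the values: 0 → 1 → 2 → 3

Answer: 3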